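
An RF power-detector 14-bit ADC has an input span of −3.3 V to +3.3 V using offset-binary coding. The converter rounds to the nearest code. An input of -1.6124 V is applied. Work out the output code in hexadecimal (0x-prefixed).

code 0x105D (decimal 4189)

With 16384 levels over 6.6 V, one step is 402.83 µV.
(V_in − V_low)/LSB = (-1.6124 − (−3.3)) / 0.000402832 = 4189.339.
round(4189.339) = 4189.
In hexadecimal (0x-prefixed): 0x105D.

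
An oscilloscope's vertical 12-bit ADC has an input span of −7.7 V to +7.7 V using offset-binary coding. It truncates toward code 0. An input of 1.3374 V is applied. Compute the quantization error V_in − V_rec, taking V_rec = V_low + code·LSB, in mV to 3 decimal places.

One LSB is 15.4 V / 4096 = 3.760 mV.
(V_in − V_low)/LSB = (1.3374 − (−7.7))/0.00375977 = 2403.7137 → code 2403 (floor).
V_rec = (−7.7) + 2403·0.00375977 = 1.3347168 V.
Error = 1.3374 − 1.3347168 = 0.0026832 V = 2.683 mV.

2.683 mV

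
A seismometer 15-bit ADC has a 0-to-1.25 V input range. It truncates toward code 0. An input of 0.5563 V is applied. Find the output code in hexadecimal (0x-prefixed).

code 0x38F7 (decimal 14583)

LSB = 1.25 V / 32768 = 38.15 µV.
(0.5563 − 0) / 3.8147e-05 = 14583.071 LSBs.
So the output code is 14583.
In hexadecimal (0x-prefixed): 0x38F7.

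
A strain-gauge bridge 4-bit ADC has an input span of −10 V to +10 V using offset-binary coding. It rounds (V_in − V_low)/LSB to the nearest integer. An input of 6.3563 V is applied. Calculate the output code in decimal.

code 13

With 16 levels over 20 V, one step is 1.2500 V.
(6.3563 − (−10)) / 1.25 = 13.085 LSBs.
round(13.085) = 13.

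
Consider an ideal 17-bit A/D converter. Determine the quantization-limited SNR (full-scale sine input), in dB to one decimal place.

104.1 dB

SNR ≈ 6.02·N + 1.76 dB = 6.02·17 + 1.76 = 104.10 dB.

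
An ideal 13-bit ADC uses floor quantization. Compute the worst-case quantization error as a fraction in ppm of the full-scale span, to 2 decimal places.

122.07 ppm

Truncating → worst-case error = 1 LSB = V_FS/2^13, so 1e+06/8192 = 122.07 ppm of full scale.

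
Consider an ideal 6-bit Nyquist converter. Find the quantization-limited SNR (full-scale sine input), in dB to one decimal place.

37.9 dB

SNR ≈ 6.02·N + 1.76 dB = 6.02·6 + 1.76 = 37.88 dB.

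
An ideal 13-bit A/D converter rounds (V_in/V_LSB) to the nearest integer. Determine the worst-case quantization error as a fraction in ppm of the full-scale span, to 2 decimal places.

Rounding → worst-case error = ½ LSB = V_FS/2^14, so 1e+06/16384 = 61.0352 ppm of full scale.

61.04 ppm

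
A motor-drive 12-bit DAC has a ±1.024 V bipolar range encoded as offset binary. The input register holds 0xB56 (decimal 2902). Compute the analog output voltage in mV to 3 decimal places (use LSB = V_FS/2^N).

427.000 mV

LSB = 2.048 V / 2^12 = 0.500 mV.
Code 0xB56 = 2902 decimal.
V_out = (−1.024) + 2902 × 0.0005 V = 0.427 V.
= 427.000 mV.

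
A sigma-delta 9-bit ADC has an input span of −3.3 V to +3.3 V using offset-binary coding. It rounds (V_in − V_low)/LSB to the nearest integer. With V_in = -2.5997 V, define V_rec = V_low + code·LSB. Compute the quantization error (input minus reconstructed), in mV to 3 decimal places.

4.206 mV

Step size: 6.6 V ÷ 2^9 = 12.891 mV.
Scaled input = 54.3263 LSBs, so code = 54.
V_rec = (−3.3) + 54·0.0128906 = -2.6039063 V.
Difference: 0.00420625 V → 4.206 mV.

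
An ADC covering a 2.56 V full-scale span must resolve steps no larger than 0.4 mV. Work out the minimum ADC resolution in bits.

Number of steps required ≥ 2.56 V / 0.4 mV = 6400.00.
Need 2^N ≥ 6400.00; 2^12 = 4096, 2^13 = 8192.
Minimum N = 13.

13 bits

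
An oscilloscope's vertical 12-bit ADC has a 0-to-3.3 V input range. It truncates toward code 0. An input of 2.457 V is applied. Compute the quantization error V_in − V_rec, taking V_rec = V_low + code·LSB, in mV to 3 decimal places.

LSB = 3.3/2^12 = 0.806 mV.
(V_in − V_low)/LSB = (2.457 − 0)/0.000805664 = 3049.6582 → code 3049 (floor).
V_rec = 0 + 3049·0.000805664 = 2.4564697 V.
V_in − V_rec = 0.000530273 V = 0.530 mV.

0.530 mV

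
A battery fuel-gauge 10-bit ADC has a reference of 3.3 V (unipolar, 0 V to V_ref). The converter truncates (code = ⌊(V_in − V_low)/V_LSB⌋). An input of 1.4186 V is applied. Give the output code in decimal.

code 440

With 1024 levels over 3.3 V, one step is 3.223 mV.
(V_in − V_low)/LSB = (1.4186 − 0) / 0.00322266 = 440.196.
⌊·⌋(440.196) = 440.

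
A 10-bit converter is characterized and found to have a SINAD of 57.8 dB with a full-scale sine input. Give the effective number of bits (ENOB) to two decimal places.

9.31 bits

ENOB = (SINAD − 1.76) / 6.02 = (57.8 − 1.76)/6.02 = 9.309.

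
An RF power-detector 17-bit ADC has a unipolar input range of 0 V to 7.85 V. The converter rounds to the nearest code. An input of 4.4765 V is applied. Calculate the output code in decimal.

code 74744

Full-scale span = 7.85 V; LSB = 7.85/2^17 = 59.89 µV.
Input sits at 74744.434 steps above V_low.
So the output code is 74744.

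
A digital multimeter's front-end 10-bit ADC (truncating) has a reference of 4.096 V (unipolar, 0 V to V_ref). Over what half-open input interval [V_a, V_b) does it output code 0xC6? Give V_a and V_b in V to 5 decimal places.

[0.79200 V, 0.79600 V)

LSB = 4.096/2^10 = 4.000 mV.
Code 0xC6 = 198 decimal.
V_a = V_low + 198·LSB = 0.792 V; V_b = V_low + 199·LSB = 0.796 V.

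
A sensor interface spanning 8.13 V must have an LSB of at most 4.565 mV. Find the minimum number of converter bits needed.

11 bits

Number of steps required ≥ 8.13 V / 4.565 mV = 1780.94.
Need 2^N ≥ 1780.94; 2^10 = 1024, 2^11 = 2048.
Minimum N = 11.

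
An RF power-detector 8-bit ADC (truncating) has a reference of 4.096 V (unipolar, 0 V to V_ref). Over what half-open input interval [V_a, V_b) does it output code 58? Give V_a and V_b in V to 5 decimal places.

[0.92800 V, 0.94400 V)

LSB = 4.096/2^8 = 16.000 mV.
V_a = V_low + 58·LSB = 0.928 V; V_b = V_low + 59·LSB = 0.944 V.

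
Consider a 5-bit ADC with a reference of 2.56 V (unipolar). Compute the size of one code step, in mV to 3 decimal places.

Full-scale span = 2.56 V.
LSB = 2.56 / 2^5 = 2.56 / 32 = 0.08 V = 80.000 mV.

80.000 mV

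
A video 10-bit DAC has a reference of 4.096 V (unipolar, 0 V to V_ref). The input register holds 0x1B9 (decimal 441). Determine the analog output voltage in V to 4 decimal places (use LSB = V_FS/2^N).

LSB = 4.096 V / 2^10 = 4.000 mV.
Code 0x1B9 = 441 decimal.
V_out = 0 + 441 × 0.004 V = 1.764 V.

1.7640 V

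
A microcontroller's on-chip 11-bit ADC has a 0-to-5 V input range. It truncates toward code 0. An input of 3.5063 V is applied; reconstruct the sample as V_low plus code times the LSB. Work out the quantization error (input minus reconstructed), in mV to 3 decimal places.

0.441 mV

One LSB is 5 V / 2048 = 2.441 mV.
(3.5063 − 0)/0.00244141 = 1436.1805; ⌊·⌋ gives code 1436.
V_rec = 0 + 1436·0.00244141 = 3.5058594 V.
V_in − V_rec = 0.000440625 V = 0.441 mV.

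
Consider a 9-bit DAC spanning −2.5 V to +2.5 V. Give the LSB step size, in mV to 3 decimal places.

9.766 mV

Full-scale span = 5 V.
LSB = 5 / 2^9 = 5 / 512 = 0.00976562 V = 9.766 mV.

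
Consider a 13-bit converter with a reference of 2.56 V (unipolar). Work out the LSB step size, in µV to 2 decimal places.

Full-scale span = 2.56 V.
LSB = 2.56 / 2^13 = 2.56 / 8192 = 0.0003125 V = 312.50 µV.

312.50 µV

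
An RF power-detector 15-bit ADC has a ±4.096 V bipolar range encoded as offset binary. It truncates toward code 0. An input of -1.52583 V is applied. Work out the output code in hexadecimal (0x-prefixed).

Full-scale span = 8.192 V; LSB = 8.192/2^15 = 250.00 µV.
(-1.52583 − (−4.096)) / 0.00025 = 10280.680 LSBs.
Floor → code 10280.
In hexadecimal (0x-prefixed): 0x2828.

code 0x2828 (decimal 10280)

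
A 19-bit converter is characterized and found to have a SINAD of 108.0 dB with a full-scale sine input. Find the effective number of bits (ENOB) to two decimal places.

17.65 bits

ENOB = (SINAD − 1.76) / 6.02 = (108.0 − 1.76)/6.02 = 17.648.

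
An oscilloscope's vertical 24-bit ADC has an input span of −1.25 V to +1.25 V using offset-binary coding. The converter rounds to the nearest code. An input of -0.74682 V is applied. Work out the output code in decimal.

LSB = 2.5 V / 16777216 = 0.15 µV.
(-0.74682 − (−1.25)) / 1.49012e-07 = 3376783.819 LSBs.
Round → code 3376784.

code 3376784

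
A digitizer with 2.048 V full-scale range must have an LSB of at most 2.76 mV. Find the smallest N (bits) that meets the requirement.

10 bits

Number of steps required ≥ 2.048 V / 2.76 mV = 742.03.
Need 2^N ≥ 742.03; 2^9 = 512, 2^10 = 1024.
Minimum N = 10.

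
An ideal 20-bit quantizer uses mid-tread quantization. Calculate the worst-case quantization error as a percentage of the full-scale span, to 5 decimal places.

0.00005 %

Rounding → worst-case error = ½ LSB = V_FS/2^21, so 100/2097152 = 4.76837e-05 % of full scale.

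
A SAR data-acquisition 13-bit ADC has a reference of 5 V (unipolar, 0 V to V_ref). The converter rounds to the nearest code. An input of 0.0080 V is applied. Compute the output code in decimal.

Full-scale span = 5 V; LSB = 5/2^13 = 0.610 mV.
(0.0080 − 0) / 0.000610352 = 13.107 LSBs.
So the output code is 13.

code 13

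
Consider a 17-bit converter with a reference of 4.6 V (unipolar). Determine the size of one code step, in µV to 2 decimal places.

Full-scale span = 4.6 V.
LSB = 4.6 / 2^17 = 4.6 / 131072 = 3.50952e-05 V = 35.10 µV.

35.10 µV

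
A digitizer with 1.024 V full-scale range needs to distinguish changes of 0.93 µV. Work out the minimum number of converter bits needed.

21 bits

Number of steps required ≥ 1.024 V / 0.93 µV = 1101075.27.
Need 2^N ≥ 1101075.27; 2^20 = 1048576, 2^21 = 2097152.
Minimum N = 21.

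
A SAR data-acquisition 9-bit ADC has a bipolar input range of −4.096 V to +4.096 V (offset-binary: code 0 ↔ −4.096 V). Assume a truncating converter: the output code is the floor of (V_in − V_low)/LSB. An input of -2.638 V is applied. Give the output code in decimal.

code 91

Full-scale span = 8.192 V; LSB = 8.192/2^9 = 16.000 mV.
(V_in − V_low)/LSB = (-2.638 − (−4.096)) / 0.016 = 91.125.
⌊·⌋(91.125) = 91.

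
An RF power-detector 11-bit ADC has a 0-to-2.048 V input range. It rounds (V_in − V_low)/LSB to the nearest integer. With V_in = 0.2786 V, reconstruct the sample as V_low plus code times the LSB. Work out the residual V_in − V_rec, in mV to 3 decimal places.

Step size: 2.048 V ÷ 2^11 = 1.000 mV.
Scaled input = 278.6000 LSBs, so code = 279.
Code 279 maps back to 0 + 279×0.001 V = 0.279 V.
V_in − V_rec = -0.0004 V = -0.400 mV.

-0.400 mV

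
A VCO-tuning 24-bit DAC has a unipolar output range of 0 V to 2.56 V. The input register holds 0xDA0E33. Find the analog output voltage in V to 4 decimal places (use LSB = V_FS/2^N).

LSB = 2.56 V / 2^24 = 0.15 µV.
Code 0xDA0E33 = 14290483 decimal.
V_out = 0 + 14290483 × 1.52588e-07 V = 2.18055 V.

2.1806 V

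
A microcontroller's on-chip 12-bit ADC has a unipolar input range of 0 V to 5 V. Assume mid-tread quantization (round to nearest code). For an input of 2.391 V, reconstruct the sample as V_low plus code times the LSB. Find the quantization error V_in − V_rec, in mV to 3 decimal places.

Step size: 5 V ÷ 2^12 = 1.221 mV.
(V_in − V_low)/LSB = (2.391 − 0)/0.0012207 = 1958.7072 → code 1959 (round).
Code 1959 maps back to 0 + 1959×0.0012207 V = 2.3913574 V.
Error = 2.391 − 2.3913574 = -0.000357422 V = -0.357 mV.

-0.357 mV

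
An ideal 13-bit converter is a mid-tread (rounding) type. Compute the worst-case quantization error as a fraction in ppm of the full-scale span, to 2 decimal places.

61.04 ppm

Rounding → worst-case error = ½ LSB = V_FS/2^14, so 1e+06/16384 = 61.0352 ppm of full scale.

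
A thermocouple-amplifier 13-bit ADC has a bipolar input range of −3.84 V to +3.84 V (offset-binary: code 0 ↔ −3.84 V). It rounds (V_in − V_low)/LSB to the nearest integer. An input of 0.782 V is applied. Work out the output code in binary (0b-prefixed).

code 0b1001101000010 (decimal 4930)

LSB = 7.68 V / 8192 = 0.938 mV.
(0.782 − (−3.84)) / 0.0009375 = 4930.133 LSBs.
Round → code 4930.
In binary (0b-prefixed): 0b1001101000010.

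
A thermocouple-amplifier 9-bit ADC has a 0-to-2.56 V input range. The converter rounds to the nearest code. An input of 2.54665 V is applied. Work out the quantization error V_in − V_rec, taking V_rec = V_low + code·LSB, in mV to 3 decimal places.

LSB = 2.56/2^9 = 5.000 mV.
(V_in − V_low)/LSB = (2.54665 − 0)/0.005 = 509.3300 → code 509 (round).
Code 509 maps back to 0 + 509×0.005 V = 2.545 V.
V_in − V_rec = 0.00165 V = 1.650 mV.

1.650 mV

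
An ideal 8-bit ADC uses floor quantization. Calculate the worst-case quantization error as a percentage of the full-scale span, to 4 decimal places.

0.3906 %

Truncating → worst-case error = 1 LSB = V_FS/2^8, so 100/256 = 0.390625 % of full scale.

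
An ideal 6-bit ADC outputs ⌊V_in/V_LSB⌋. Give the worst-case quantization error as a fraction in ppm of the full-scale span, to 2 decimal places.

15625.00 ppm

Truncating → worst-case error = 1 LSB = V_FS/2^6, so 1e+06/64 = 15625 ppm of full scale.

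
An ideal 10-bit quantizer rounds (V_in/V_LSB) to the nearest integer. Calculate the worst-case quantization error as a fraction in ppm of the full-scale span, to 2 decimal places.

Rounding → worst-case error = ½ LSB = V_FS/2^11, so 1e+06/2048 = 488.281 ppm of full scale.

488.28 ppm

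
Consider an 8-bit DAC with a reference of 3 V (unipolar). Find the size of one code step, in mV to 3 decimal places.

Full-scale span = 3 V.
LSB = 3 / 2^8 = 3 / 256 = 0.0117188 V = 11.719 mV.

11.719 mV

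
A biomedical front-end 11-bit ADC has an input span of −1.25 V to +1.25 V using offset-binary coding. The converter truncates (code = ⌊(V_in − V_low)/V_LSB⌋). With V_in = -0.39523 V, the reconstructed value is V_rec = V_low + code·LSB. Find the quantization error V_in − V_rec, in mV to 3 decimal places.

One LSB is 2.5 V / 2048 = 1.221 mV.
(V_in − V_low)/LSB = (-0.39523 − (−1.25))/0.0012207 = 700.2276 → code 700 (floor).
Code 700 maps back to (−1.25) + 700×0.0012207 V = -0.39550781 V.
Error = -0.39523 − (−0.39550781) = 0.000277813 V = 0.278 mV.

0.278 mV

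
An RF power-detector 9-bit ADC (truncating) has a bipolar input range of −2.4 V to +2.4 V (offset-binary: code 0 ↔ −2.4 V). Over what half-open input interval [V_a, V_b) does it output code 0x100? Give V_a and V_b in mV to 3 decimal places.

[0.000 mV, 9.375 mV)

LSB = 4.8/2^9 = 9.375 mV.
Code 0x100 = 256 decimal.
V_a = V_low + 256·LSB = 0 V; V_b = V_low + 257·LSB = 0.009375 V.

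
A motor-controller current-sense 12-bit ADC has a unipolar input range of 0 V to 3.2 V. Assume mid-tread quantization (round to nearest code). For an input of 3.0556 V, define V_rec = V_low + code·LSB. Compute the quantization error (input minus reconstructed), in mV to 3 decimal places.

0.131 mV

One LSB is 3.2 V / 4096 = 0.781 mV.
(3.0556 − 0)/0.00078125 = 3911.1680; round gives code 3911.
Code 3911 maps back to 0 + 3911×0.00078125 V = 3.0554688 V.
V_in − V_rec = 0.00013125 V = 0.131 mV.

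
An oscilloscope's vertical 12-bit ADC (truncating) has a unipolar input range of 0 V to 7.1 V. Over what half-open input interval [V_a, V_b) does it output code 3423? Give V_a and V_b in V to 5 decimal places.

LSB = 7.1/2^12 = 1.733 mV.
V_a = V_low + 3423·LSB = 5.93342 V; V_b = V_low + 3424·LSB = 5.93516 V.

[5.93342 V, 5.93516 V)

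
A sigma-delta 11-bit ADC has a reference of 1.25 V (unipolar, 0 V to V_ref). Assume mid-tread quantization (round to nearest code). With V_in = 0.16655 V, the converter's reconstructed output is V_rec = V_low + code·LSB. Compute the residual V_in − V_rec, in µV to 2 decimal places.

-75.98 µV

Step size: 1.25 V ÷ 2^11 = 0.610 mV.
(V_in − V_low)/LSB = (0.16655 − 0)/0.000610352 = 272.8755 → code 273 (round).
V_rec = 0 + 273·0.000610352 = 0.16662598 V.
V_in − V_rec = -7.59766e-05 V = -75.98 µV.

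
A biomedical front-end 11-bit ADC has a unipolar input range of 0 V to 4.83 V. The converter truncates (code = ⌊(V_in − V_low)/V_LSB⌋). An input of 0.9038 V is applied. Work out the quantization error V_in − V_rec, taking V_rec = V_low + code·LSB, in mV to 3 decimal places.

0.533 mV

Step size: 4.83 V ÷ 2^11 = 2.358 mV.
(0.9038 − 0)/0.0023584 = 383.2262; ⌊·⌋ gives code 383.
Code 383 maps back to 0 + 383×0.0023584 V = 0.9032666 V.
Error = 0.9038 − 0.9032666 = 0.000533398 V = 0.533 mV.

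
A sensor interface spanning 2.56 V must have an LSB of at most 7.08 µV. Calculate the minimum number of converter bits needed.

19 bits

Number of steps required ≥ 2.56 V / 7.08 µV = 361581.92.
Need 2^N ≥ 361581.92; 2^18 = 262144, 2^19 = 524288.
Minimum N = 19.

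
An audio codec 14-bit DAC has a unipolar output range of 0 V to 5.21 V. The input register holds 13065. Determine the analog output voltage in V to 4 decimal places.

LSB = 5.21 V / 2^14 = 317.99 µV.
V_out = 0 + 13065 × 0.000317993 V = 4.15458 V.

4.1546 V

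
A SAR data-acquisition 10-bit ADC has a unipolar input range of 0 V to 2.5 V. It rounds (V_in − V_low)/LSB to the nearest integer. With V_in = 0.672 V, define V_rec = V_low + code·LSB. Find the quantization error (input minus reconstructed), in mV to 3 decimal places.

0.613 mV

LSB = 2.5/2^10 = 2.441 mV.
(V_in − V_low)/LSB = (0.672 − 0)/0.00244141 = 275.2512 → code 275 (round).
Reconstructed: 0.67138672 V.
Difference: 0.000613281 V → 0.613 mV.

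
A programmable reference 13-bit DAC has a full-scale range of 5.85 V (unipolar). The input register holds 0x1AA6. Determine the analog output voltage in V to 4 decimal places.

LSB = 5.85 V / 2^13 = 0.714 mV.
Code 0x1AA6 = 6822 decimal.
V_out = 0 + 6822 × 0.000714111 V = 4.87167 V.

4.8717 V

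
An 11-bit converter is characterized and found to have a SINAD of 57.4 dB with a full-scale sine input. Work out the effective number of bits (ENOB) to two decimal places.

9.24 bits

ENOB = (SINAD − 1.76) / 6.02 = (57.4 − 1.76)/6.02 = 9.243.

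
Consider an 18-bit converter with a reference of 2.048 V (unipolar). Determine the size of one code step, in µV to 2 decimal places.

7.81 µV

Full-scale span = 2.048 V.
LSB = 2.048 / 2^18 = 2.048 / 262144 = 7.8125e-06 V = 7.81 µV.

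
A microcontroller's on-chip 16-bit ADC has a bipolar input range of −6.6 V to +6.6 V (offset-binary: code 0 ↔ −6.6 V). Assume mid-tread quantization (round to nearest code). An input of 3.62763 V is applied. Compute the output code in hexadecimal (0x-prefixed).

code 0xC65B (decimal 50779)

Full-scale span = 13.2 V; LSB = 13.2/2^16 = 201.42 µV.
(3.62763 − (−6.6)) / 0.000201416 = 50778.633 LSBs.
Round → code 50779.
In hexadecimal (0x-prefixed): 0xC65B.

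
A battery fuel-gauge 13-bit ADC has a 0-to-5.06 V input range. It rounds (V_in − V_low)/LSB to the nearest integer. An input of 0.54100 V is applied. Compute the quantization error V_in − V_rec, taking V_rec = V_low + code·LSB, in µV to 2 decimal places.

-83.98 µV

LSB = 5.06/2^13 = 0.618 mV.
Scaled input = 875.8640 LSBs, so code = 876.
V_rec = 0 + 876·0.000617676 = 0.54108398 V.
Difference: -8.39844e-05 V → -83.98 µV.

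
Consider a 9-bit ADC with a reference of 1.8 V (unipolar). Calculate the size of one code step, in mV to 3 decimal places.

3.516 mV

Full-scale span = 1.8 V.
LSB = 1.8 / 2^9 = 1.8 / 512 = 0.00351563 V = 3.516 mV.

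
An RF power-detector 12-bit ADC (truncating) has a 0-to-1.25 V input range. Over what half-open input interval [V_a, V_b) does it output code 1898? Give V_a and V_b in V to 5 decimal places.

[0.57922 V, 0.57953 V)

LSB = 1.25/2^12 = 305.18 µV.
V_a = V_low + 1898·LSB = 0.579224 V; V_b = V_low + 1899·LSB = 0.579529 V.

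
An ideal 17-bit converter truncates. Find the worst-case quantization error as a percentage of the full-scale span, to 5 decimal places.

Truncating → worst-case error = 1 LSB = V_FS/2^17, so 100/131072 = 0.000762939 % of full scale.

0.00076 %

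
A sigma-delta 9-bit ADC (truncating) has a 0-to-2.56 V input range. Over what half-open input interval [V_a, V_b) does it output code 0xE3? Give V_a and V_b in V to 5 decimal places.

[1.13500 V, 1.14000 V)

LSB = 2.56/2^9 = 5.000 mV.
Code 0xE3 = 227 decimal.
V_a = V_low + 227·LSB = 1.135 V; V_b = V_low + 228·LSB = 1.14 V.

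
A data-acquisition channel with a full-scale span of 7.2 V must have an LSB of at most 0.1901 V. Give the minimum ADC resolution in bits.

Number of steps required ≥ 7.2 V / 0.1901 V = 37.87.
Need 2^N ≥ 37.87; 2^5 = 32, 2^6 = 64.
Minimum N = 6.

6 bits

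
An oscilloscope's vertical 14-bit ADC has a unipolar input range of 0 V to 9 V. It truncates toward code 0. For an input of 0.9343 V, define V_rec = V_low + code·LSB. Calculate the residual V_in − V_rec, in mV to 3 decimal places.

0.462 mV

LSB = 9/2^14 = 0.549 mV.
(V_in − V_low)/LSB = (0.9343 − 0)/0.000549316 = 1700.8412 → code 1700 (floor).
V_rec = 0 + 1700·0.000549316 = 0.93383789 V.
V_in − V_rec = 0.000462109 V = 0.462 mV.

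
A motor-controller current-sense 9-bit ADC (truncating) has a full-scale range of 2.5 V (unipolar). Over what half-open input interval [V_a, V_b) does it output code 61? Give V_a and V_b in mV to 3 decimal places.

[297.852 mV, 302.734 mV)

LSB = 2.5/2^9 = 4.883 mV.
V_a = V_low + 61·LSB = 0.297852 V; V_b = V_low + 62·LSB = 0.302734 V.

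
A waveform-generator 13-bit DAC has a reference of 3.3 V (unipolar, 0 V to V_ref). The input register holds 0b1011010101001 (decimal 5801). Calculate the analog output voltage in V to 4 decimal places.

2.3368 V

LSB = 3.3 V / 2^13 = 402.83 µV.
Code 0b1011010101001 = 5801 decimal.
V_out = 0 + 5801 × 0.000402832 V = 2.33683 V.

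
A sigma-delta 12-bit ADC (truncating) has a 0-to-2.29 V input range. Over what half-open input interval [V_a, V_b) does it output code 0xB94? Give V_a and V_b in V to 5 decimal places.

LSB = 2.29/2^12 = 0.559 mV.
Code 0xB94 = 2964 decimal.
V_a = V_low + 2964·LSB = 1.65712 V; V_b = V_low + 2965·LSB = 1.65768 V.

[1.65712 V, 1.65768 V)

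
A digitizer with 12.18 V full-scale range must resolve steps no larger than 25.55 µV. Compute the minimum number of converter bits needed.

19 bits

Number of steps required ≥ 12.18 V / 25.55 µV = 476712.33.
Need 2^N ≥ 476712.33; 2^18 = 262144, 2^19 = 524288.
Minimum N = 19.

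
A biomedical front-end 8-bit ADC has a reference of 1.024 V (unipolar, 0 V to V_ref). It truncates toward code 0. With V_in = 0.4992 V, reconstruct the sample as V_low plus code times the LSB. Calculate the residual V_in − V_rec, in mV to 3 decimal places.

LSB = 1.024/2^8 = 4.000 mV.
(V_in − V_low)/LSB = (0.4992 − 0)/0.004 = 124.8000 → code 124 (floor).
Code 124 maps back to 0 + 124×0.004 V = 0.496 V.
Error = 0.4992 − 0.496 = 0.0032 V = 3.200 mV.

3.200 mV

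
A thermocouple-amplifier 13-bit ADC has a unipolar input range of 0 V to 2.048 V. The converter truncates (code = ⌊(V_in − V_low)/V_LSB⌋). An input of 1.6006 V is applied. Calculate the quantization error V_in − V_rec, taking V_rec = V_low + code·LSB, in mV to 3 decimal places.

0.100 mV

Step size: 2.048 V ÷ 2^13 = 250.00 µV.
Scaled input = 6402.4000 LSBs, so code = 6402.
Reconstructed: 1.6005 V.
Difference: 0.0001 V → 0.100 mV.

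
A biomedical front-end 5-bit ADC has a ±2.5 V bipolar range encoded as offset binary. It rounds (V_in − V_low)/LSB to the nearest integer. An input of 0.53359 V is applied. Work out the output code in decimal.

code 19

Full-scale span = 5 V; LSB = 5/2^5 = 156.250 mV.
(0.53359 − (−2.5)) / 0.15625 = 19.415 LSBs.
Round → code 19.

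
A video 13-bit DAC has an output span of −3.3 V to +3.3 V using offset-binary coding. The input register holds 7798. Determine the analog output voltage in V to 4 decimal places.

LSB = 6.6 V / 2^13 = 0.806 mV.
V_out = (−3.3) + 7798 × 0.000805664 V = 2.98257 V.

2.9826 V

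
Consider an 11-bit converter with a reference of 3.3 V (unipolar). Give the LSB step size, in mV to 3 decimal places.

1.611 mV

Full-scale span = 3.3 V.
LSB = 3.3 / 2^11 = 3.3 / 2048 = 0.00161133 V = 1.611 mV.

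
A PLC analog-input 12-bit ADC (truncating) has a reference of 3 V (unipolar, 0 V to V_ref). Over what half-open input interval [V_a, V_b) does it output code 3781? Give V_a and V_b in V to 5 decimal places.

[2.76929 V, 2.77002 V)

LSB = 3/2^12 = 0.732 mV.
V_a = V_low + 3781·LSB = 2.76929 V; V_b = V_low + 3782·LSB = 2.77002 V.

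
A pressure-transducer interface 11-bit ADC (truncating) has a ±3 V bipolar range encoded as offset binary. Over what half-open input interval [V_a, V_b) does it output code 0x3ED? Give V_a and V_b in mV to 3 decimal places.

LSB = 6/2^11 = 2.930 mV.
Code 0x3ED = 1005 decimal.
V_a = V_low + 1005·LSB = -0.0556641 V; V_b = V_low + 1006·LSB = -0.0527344 V.

[-55.664 mV, -52.734 mV)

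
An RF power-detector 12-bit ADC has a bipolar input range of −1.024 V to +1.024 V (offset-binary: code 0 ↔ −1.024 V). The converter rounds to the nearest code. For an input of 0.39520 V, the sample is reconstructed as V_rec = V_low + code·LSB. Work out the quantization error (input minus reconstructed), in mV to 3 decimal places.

Step size: 2.048 V ÷ 2^12 = 0.500 mV.
(0.39520 − (−1.024))/0.0005 = 2838.4000; round gives code 2838.
Code 2838 maps back to (−1.024) + 2838×0.0005 V = 0.395 V.
V_in − V_rec = 0.0002 V = 0.200 mV.

0.200 mV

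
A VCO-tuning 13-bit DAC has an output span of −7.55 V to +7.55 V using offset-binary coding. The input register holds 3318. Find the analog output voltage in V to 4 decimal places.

LSB = 15.1 V / 2^13 = 1.843 mV.
V_out = (−7.55) + 3318 × 0.00184326 V = -1.43406 V.

-1.4341 V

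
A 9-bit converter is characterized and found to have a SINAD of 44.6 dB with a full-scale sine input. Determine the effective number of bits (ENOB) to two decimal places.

ENOB = (SINAD − 1.76) / 6.02 = (44.6 − 1.76)/6.02 = 7.116.

7.12 bits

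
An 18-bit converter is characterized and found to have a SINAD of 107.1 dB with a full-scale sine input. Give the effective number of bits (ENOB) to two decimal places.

ENOB = (SINAD − 1.76) / 6.02 = (107.1 − 1.76)/6.02 = 17.498.

17.50 bits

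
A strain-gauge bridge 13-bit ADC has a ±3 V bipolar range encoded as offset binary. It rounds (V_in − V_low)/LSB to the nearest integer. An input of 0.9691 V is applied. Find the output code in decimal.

LSB = 6 V / 8192 = 0.732 mV.
Input sits at 5419.145 steps above V_low.
So the output code is 5419.

code 5419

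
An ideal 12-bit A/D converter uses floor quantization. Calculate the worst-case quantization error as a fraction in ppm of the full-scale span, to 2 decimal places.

244.14 ppm

Truncating → worst-case error = 1 LSB = V_FS/2^12, so 1e+06/4096 = 244.141 ppm of full scale.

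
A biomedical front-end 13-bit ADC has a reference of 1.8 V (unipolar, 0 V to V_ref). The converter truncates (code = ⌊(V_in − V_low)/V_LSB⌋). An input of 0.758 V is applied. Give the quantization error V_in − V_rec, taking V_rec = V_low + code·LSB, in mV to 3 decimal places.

0.163 mV

LSB = 1.8/2^13 = 219.73 µV.
(V_in − V_low)/LSB = (0.758 − 0)/0.000219727 = 3449.7422 → code 3449 (floor).
V_rec = 0 + 3449·0.000219727 = 0.75783691 V.
V_in − V_rec = 0.000163086 V = 0.163 mV.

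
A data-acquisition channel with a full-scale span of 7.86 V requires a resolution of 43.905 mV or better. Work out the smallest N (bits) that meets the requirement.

8 bits

Number of steps required ≥ 7.86 V / 43.905 mV = 179.02.
Need 2^N ≥ 179.02; 2^7 = 128, 2^8 = 256.
Minimum N = 8.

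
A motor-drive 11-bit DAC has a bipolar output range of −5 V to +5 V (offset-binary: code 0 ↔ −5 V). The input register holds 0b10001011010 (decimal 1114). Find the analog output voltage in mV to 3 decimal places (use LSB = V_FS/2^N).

439.453 mV

LSB = 10 V / 2^11 = 4.883 mV.
Code 0b10001011010 = 1114 decimal.
V_out = (−5) + 1114 × 0.00488281 V = 0.439453 V.
= 439.453 mV.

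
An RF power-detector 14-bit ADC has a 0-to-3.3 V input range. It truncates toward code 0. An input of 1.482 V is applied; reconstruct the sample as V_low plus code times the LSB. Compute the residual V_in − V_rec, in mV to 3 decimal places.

LSB = 3.3/2^14 = 201.42 µV.
Scaled input = 7357.9055 LSBs, so code = 7357.
Code 7357 maps back to 0 + 7357×0.000201416 V = 1.4818176 V.
Difference: 0.000182373 V → 0.182 mV.

0.182 mV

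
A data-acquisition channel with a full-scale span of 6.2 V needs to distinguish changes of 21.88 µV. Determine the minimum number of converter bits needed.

Number of steps required ≥ 6.2 V / 21.88 µV = 283363.80.
Need 2^N ≥ 283363.80; 2^18 = 262144, 2^19 = 524288.
Minimum N = 19.

19 bits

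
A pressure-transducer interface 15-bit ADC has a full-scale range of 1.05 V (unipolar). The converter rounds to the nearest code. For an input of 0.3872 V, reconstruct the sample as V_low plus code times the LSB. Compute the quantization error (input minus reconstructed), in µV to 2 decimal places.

Step size: 1.05 V ÷ 2^15 = 32.04 µV.
(0.3872 − 0)/3.20435e-05 = 12083.5901; round gives code 12084.
Code 12084 maps back to 0 + 12084×3.20435e-05 V = 0.38721313 V.
Error = 0.3872 − 0.38721313 = -1.31348e-05 V = -13.13 µV.

-13.13 µV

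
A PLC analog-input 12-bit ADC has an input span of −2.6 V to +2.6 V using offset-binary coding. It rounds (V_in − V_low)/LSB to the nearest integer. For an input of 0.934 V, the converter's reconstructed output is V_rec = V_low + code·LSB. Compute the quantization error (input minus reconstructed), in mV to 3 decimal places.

One LSB is 5.2 V / 4096 = 1.270 mV.
Scaled input = 2783.7046 LSBs, so code = 2784.
Reconstructed: 0.934375 V.
Error = 0.934 − 0.934375 = -0.000375 V = -0.375 mV.

-0.375 mV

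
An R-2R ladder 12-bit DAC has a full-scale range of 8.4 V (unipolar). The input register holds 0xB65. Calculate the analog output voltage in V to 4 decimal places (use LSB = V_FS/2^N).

5.9821 V

LSB = 8.4 V / 2^12 = 2.051 mV.
Code 0xB65 = 2917 decimal.
V_out = 0 + 2917 × 0.00205078 V = 5.98213 V.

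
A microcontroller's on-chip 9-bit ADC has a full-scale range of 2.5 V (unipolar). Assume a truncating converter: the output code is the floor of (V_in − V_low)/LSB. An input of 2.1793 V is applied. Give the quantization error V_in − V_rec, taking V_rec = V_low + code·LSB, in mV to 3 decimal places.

1.566 mV

Step size: 2.5 V ÷ 2^9 = 4.883 mV.
(2.1793 − 0)/0.00488281 = 446.3206; ⌊·⌋ gives code 446.
Code 446 maps back to 0 + 446×0.00488281 V = 2.1777344 V.
V_in − V_rec = 0.00156562 V = 1.566 mV.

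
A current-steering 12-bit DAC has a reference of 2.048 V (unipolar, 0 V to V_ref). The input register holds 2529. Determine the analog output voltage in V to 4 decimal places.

1.2645 V

LSB = 2.048 V / 2^12 = 0.500 mV.
V_out = 0 + 2529 × 0.0005 V = 1.2645 V.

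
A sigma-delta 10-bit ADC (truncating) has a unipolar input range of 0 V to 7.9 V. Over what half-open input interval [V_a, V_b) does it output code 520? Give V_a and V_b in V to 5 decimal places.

[4.01172 V, 4.01943 V)

LSB = 7.9/2^10 = 7.715 mV.
V_a = V_low + 520·LSB = 4.01172 V; V_b = V_low + 521·LSB = 4.01943 V.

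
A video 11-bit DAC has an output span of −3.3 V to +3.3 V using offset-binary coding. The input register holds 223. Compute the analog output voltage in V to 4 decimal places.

LSB = 6.6 V / 2^11 = 3.223 mV.
V_out = (−3.3) + 223 × 0.00322266 V = -2.58135 V.

-2.5813 V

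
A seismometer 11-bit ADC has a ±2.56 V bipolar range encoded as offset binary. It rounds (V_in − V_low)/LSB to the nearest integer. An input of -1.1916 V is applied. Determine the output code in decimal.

With 2048 levels over 5.12 V, one step is 2.500 mV.
(V_in − V_low)/LSB = (-1.1916 − (−2.56)) / 0.0025 = 547.360.
round(547.360) = 547.

code 547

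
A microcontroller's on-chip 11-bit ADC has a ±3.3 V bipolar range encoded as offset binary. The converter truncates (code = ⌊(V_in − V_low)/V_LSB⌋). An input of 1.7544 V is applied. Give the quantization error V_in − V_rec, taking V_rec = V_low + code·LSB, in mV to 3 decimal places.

1.275 mV

LSB = 6.6/2^11 = 3.223 mV.
(1.7544 − (−3.3))/0.00322266 = 1568.3956; ⌊·⌋ gives code 1568.
V_rec = (−3.3) + 1568·0.00322266 = 1.753125 V.
Error = 1.7544 − 1.753125 = 0.001275 V = 1.275 mV.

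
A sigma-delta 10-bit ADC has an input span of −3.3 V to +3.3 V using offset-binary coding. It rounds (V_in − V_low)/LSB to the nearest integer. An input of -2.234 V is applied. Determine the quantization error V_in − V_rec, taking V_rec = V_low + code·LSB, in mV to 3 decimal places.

2.523 mV

Step size: 6.6 V ÷ 2^10 = 6.445 mV.
(V_in − V_low)/LSB = (-2.234 − (−3.3))/0.00644531 = 165.3915 → code 165 (round).
Code 165 maps back to (−3.3) + 165×0.00644531 V = -2.2365234 V.
Error = -2.234 − (−2.2365234) = 0.00252344 V = 2.523 mV.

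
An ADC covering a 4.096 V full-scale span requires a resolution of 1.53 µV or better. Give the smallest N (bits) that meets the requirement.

Number of steps required ≥ 4.096 V / 1.53 µV = 2677124.18.
Need 2^N ≥ 2677124.18; 2^21 = 2097152, 2^22 = 4194304.
Minimum N = 22.

22 bits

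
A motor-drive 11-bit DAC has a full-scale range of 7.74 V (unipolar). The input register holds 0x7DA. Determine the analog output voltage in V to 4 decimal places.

LSB = 7.74 V / 2^11 = 3.779 mV.
Code 0x7DA = 2010 decimal.
V_out = 0 + 2010 × 0.0037793 V = 7.59639 V.

7.5964 V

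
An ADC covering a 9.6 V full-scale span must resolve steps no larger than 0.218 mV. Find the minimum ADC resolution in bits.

16 bits

Number of steps required ≥ 9.6 V / 0.218 mV = 44036.70.
Need 2^N ≥ 44036.70; 2^15 = 32768, 2^16 = 65536.
Minimum N = 16.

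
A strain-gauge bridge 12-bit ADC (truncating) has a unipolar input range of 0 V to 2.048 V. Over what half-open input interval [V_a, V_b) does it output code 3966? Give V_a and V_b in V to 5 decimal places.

LSB = 2.048/2^12 = 0.500 mV.
V_a = V_low + 3966·LSB = 1.983 V; V_b = V_low + 3967·LSB = 1.9835 V.

[1.98300 V, 1.98350 V)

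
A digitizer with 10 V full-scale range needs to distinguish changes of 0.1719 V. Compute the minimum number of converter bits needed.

6 bits

Number of steps required ≥ 10 V / 0.1719 V = 58.17.
Need 2^N ≥ 58.17; 2^5 = 32, 2^6 = 64.
Minimum N = 6.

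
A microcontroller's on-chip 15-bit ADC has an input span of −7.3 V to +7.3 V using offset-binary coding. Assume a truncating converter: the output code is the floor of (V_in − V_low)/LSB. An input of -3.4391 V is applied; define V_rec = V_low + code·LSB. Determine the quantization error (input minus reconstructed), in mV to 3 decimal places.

0.152 mV

One LSB is 14.6 V / 32768 = 445.56 µV.
(-3.4391 − (−7.3))/0.000445557 = 8665.3405; ⌊·⌋ gives code 8665.
V_rec = (−7.3) + 8665·0.000445557 = -3.4392517 V.
Difference: 0.000151709 V → 0.152 mV.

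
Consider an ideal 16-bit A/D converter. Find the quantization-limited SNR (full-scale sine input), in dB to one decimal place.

SNR ≈ 6.02·N + 1.76 dB = 6.02·16 + 1.76 = 98.08 dB.

98.1 dB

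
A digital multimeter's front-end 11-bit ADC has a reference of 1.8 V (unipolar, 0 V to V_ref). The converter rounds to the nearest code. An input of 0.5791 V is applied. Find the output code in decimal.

Full-scale span = 1.8 V; LSB = 1.8/2^11 = 0.879 mV.
Input sits at 658.887 steps above V_low.
round(658.887) = 659.

code 659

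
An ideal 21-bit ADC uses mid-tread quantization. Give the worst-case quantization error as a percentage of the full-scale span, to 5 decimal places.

Rounding → worst-case error = ½ LSB = V_FS/2^22, so 100/4194304 = 2.38419e-05 % of full scale.

0.00002 %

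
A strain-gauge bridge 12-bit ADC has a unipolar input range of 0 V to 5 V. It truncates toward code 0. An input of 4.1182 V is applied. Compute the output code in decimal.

With 4096 levels over 5 V, one step is 1.221 mV.
(4.1182 − 0) / 0.0012207 = 3373.629 LSBs.
Floor → code 3373.

code 3373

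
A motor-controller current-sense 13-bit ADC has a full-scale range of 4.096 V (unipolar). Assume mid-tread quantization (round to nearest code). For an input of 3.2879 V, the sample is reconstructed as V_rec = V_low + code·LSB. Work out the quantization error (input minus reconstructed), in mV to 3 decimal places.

-0.100 mV

Step size: 4.096 V ÷ 2^13 = 0.500 mV.
(V_in − V_low)/LSB = (3.2879 − 0)/0.0005 = 6575.8000 → code 6576 (round).
Reconstructed: 3.288 V.
Difference: -0.0001 V → -0.100 mV.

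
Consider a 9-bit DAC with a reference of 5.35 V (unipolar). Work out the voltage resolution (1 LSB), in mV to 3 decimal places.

10.449 mV

Full-scale span = 5.35 V.
LSB = 5.35 / 2^9 = 5.35 / 512 = 0.0104492 V = 10.449 mV.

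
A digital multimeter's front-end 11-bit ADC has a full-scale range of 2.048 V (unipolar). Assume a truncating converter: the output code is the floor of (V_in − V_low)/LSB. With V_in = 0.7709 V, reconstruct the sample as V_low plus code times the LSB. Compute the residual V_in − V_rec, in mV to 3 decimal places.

One LSB is 2.048 V / 2048 = 1.000 mV.
Scaled input = 770.9000 LSBs, so code = 770.
Code 770 maps back to 0 + 770×0.001 V = 0.77 V.
Difference: 0.0009 V → 0.900 mV.

0.900 mV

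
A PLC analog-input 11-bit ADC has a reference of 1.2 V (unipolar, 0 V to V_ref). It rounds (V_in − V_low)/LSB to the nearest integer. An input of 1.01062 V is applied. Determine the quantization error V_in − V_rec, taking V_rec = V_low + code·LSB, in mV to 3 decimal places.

-0.122 mV

LSB = 1.2/2^11 = 0.586 mV.
(V_in − V_low)/LSB = (1.01062 − 0)/0.000585937 = 1724.7915 → code 1725 (round).
V_rec = 0 + 1725·0.000585937 = 1.0107422 V.
V_in − V_rec = -0.000122188 V = -0.122 mV.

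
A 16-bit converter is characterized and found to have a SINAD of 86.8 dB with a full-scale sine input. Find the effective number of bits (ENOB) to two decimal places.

ENOB = (SINAD − 1.76) / 6.02 = (86.8 − 1.76)/6.02 = 14.126.

14.13 bits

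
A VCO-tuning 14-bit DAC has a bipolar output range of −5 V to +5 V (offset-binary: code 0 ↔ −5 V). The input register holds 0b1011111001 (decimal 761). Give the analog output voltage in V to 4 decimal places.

-4.5355 V

LSB = 10 V / 2^14 = 0.610 mV.
Code 0b1011111001 = 761 decimal.
V_out = (−5) + 761 × 0.000610352 V = -4.53552 V.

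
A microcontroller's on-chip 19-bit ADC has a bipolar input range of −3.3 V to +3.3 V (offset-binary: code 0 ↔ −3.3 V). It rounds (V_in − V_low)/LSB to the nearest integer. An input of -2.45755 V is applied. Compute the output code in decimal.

With 524288 levels over 6.6 V, one step is 12.59 µV.
(-2.45755 − (−3.3)) / 1.25885e-05 = 66922.186 LSBs.
Round → code 66922.

code 66922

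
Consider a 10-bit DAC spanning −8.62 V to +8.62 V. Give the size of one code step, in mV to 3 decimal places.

Full-scale span = 17.24 V.
LSB = 17.24 / 2^10 = 17.24 / 1024 = 0.0168359 V = 16.836 mV.

16.836 mV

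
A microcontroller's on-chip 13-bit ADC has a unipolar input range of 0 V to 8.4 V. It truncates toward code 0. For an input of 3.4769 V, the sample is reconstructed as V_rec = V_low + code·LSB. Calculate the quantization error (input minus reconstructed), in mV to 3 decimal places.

LSB = 8.4/2^13 = 1.025 mV.
(3.4769 − 0)/0.00102539 = 3390.8053; ⌊·⌋ gives code 3390.
Reconstructed: 3.4760742 V.
Difference: 0.000825781 V → 0.826 mV.

0.826 mV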